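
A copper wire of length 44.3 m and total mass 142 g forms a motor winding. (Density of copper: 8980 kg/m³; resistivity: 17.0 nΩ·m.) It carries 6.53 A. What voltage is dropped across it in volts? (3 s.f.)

13.8 V

ρ = 17.0 nΩ·m = 1.70×10^-8 Ω·m
A = m/(density·L) = 0.142/(8980×44.3) = 3.5695e-07 m²
R = ρL/A = (1.70×10^-8)(44.3)/(3.5695e-07) = 2.11 Ω
V = IR = 6.53 × 2.11 = 13.8 V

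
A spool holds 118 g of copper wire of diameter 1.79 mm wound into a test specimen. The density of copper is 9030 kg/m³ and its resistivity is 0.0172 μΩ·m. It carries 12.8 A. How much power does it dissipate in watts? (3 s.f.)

ρ = 0.0172 μΩ·m = 1.72×10^-8 Ω·m
A = π(d/2)² = π(8.9500e-04 m)² = 2.5165e-06 m²
L = m/(density·A) = 0.118/(9030×2.5165e-06) = 5.193 m
R = ρL/A = (1.72×10^-8)(5.193)/(2.5165e-06) = 0.03549 Ω
P = I²R = (12.8)² × 0.03549 = 5.82 W

5.82 W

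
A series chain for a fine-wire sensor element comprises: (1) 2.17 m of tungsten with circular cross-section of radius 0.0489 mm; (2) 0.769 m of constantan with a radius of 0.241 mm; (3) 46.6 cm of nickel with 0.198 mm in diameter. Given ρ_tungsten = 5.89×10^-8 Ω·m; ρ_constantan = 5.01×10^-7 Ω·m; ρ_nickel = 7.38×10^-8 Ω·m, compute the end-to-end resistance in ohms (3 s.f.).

Seg 1: A = πr² = π(4.8900e-05 m)² = 7.512e-09 m²
R_1 = (5.89×10^-8)(2.17)/(7.512e-09) = 17.01 Ω
Seg 2: A = πr² = π(2.4100e-04 m)² = 1.825e-07 m²
R_2 = (5.01×10^-7)(0.769)/(1.825e-07) = 2.111 Ω
Seg 3: A = π(d/2)² = π(9.9000e-05 m)² = 3.079e-08 m²
R_3 = (7.38×10^-8)(0.466)/(3.079e-08) = 1.117 Ω
R_total = R_1 + R_2 + R_3 = 20.2 Ω

20.2 Ω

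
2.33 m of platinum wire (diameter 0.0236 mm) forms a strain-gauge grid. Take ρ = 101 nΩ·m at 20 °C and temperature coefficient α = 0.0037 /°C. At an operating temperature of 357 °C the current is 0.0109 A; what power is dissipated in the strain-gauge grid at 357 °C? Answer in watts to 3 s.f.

ρ = 101 nΩ·m = 1.01×10^-7 Ω·m
A = π(d/2)² = π(1.1800e-05 m)² = 4.374e-10 m²
R₍20₎ = ρL/A = (1.01×10^-7)(2.33)/(4.374e-10) = 538 Ω
R₍357₎ = R₍20₎(1 + αΔT) = 538 × (1 + 0.0037×337) = 1209 Ω
P = I²R = (0.0109)² × 1209 = 0.144 W

0.144 W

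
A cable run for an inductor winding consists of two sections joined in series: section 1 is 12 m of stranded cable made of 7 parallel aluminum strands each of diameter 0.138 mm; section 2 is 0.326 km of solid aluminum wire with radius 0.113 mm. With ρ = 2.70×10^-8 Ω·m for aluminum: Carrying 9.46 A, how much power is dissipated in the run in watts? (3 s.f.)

Section 1: A_strand = π(6.9000e-05)² = 1.496e-08 m²; R₁ = ρL/(N·A_s) = (2.70×10^-8)(12)/(7×1.496e-08) = 3.095 Ω
Section 2: A = πr² = π(1.1300e-04 m)² = 4.011e-08 m²
R₂ = (2.70×10^-8)(326)/(4.011e-08) = 219.4 Ω
R = R₁ + R₂ = 222.5 Ω
P = I²R = (9.46)² × 222.5 = 19900 W

19900 W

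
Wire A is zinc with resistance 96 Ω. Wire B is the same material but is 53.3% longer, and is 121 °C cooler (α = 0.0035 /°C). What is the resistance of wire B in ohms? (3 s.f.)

R ∝ ρL/d² with ρ ∝ (1+αΔT), so R_B/R_A = (1 + 53.3/100) × (1 − 0.0035×121)
= 1.533 × 0.5765 = 0.8838
R_B = 0.8838 × 96 = 84.8 Ω

84.8 Ω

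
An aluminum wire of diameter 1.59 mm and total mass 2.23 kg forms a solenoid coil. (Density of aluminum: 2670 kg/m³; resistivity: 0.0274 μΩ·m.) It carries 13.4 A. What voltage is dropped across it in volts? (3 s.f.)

77.8 V

ρ = 0.0274 μΩ·m = 2.74×10^-8 Ω·m
A = π(d/2)² = π(7.9500e-04 m)² = 1.9856e-06 m²
L = m/(density·A) = 2.23/(2670×1.9856e-06) = 420.6 m
R = ρL/A = (2.74×10^-8)(420.6)/(1.9856e-06) = 5.805 Ω
V = IR = 13.4 × 5.805 = 77.8 V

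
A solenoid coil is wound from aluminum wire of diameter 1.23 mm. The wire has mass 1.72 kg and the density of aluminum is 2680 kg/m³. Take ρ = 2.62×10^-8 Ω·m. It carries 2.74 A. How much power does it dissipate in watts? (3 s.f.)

89.4 W

A = π(d/2)² = π(6.1500e-04 m)² = 1.1882e-06 m²
L = m/(density·A) = 1.72/(2680×1.1882e-06) = 540.1 m
R = ρL/A = (2.62×10^-8)(540.1)/(1.1882e-06) = 11.91 Ω
P = I²R = (2.74)² × 11.91 = 89.4 W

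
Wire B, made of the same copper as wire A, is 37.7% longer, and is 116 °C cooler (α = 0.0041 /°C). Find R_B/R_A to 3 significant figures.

R ∝ ρL/d² with ρ ∝ (1+αΔT), so R_B/R_A = (1 + 37.7/100) × (1 − 0.0041×116)
= 1.377 × 0.5244 = 0.722

0.722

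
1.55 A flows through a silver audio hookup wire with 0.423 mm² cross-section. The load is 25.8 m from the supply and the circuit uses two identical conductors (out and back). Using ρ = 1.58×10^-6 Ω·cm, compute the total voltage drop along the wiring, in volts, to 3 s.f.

2.99 V

ρ = 1.58×10^-6 Ω·cm = 1.58×10^-8 Ω·m
A = 0.423 mm² = 4.230e-07 m²
Total conductor length (both ways) L = 2 × 25.8 = 51.6 m
R = ρL/A = (1.58×10^-8)(51.6)/(4.230e-07) = 1.927 Ω
V = IR = 1.55 × 1.927 = 2.99 V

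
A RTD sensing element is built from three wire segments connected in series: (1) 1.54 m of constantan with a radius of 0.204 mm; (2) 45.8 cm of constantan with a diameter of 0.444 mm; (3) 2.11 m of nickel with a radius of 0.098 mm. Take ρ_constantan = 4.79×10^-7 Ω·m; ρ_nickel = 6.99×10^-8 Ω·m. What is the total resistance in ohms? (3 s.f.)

11.9 Ω

Seg 1: A = πr² = π(2.0400e-04 m)² = 1.307e-07 m²
R_1 = (4.79×10^-7)(1.54)/(1.307e-07) = 5.642 Ω
Seg 2: A = π(d/2)² = π(2.2200e-04 m)² = 1.548e-07 m²
R_2 = (4.79×10^-7)(0.458)/(1.548e-07) = 1.417 Ω
Seg 3: A = πr² = π(9.8000e-05 m)² = 3.017e-08 m²
R_3 = (6.99×10^-8)(2.11)/(3.017e-08) = 4.888 Ω
R_total = R_1 + R_2 + R_3 = 11.9 Ω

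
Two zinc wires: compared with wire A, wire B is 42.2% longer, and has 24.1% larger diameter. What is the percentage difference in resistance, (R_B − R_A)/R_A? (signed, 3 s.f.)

-7.67%

R ∝ L/d², so R_B/R_A = (1 + 42.2/100) × (1 + 24.1/100)⁻²
= 1.422 × 0.6493 = 0.9233
(R_B − R_A)/R_A = 0.9233 − 1 = -7.67%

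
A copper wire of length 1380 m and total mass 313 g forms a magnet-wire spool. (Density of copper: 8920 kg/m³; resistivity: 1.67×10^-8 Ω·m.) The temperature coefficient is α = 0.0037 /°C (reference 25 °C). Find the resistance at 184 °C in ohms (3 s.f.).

A = m/(density·L) = 0.313/(8920×1380) = 2.5427e-08 m²
R = ρL/A = (1.67×10^-8)(1380)/(2.5427e-08) = 906.3 Ω
R(184 °C) = 906.3 × (1 + 0.0037×159) = 1440 Ω

1440 Ω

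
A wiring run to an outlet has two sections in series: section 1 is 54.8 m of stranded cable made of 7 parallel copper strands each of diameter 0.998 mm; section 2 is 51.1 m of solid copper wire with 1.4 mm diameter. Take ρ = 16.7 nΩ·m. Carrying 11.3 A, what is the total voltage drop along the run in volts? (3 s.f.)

ρ = 16.7 nΩ·m = 1.67×10^-8 Ω·m
Section 1: A_strand = π(4.9900e-04)² = 7.823e-07 m²; R₁ = ρL/(N·A_s) = (1.67×10^-8)(54.8)/(7×7.823e-07) = 0.1671 Ω
Section 2: A = π(d/2)² = π(7.0000e-04 m)² = 1.539e-06 m²
R₂ = (1.67×10^-8)(51.1)/(1.539e-06) = 0.5544 Ω
R = R₁ + R₂ = 0.7215 Ω
V = IR = 11.3 × 0.7215 = 8.15 V

8.15 V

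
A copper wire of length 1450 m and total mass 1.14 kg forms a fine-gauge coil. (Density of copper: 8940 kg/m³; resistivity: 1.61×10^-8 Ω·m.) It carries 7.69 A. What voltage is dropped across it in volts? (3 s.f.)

2040 V

A = m/(density·L) = 1.14/(8940×1450) = 8.7943e-08 m²
R = ρL/A = (1.61×10^-8)(1450)/(8.7943e-08) = 265.5 Ω
V = IR = 7.69 × 265.5 = 2040 V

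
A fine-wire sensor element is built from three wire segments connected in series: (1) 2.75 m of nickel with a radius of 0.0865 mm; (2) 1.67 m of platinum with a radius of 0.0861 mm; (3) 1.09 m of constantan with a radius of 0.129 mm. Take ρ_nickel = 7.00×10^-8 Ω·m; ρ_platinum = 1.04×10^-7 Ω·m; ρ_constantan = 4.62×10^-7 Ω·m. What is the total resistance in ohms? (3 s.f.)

25.3 Ω

Seg 1: A = πr² = π(8.6500e-05 m)² = 2.351e-08 m²
R_1 = (7.00×10^-8)(2.75)/(2.351e-08) = 8.189 Ω
Seg 2: A = πr² = π(8.6100e-05 m)² = 2.329e-08 m²
R_2 = (1.04×10^-7)(1.67)/(2.329e-08) = 7.458 Ω
Seg 3: A = πr² = π(1.2900e-04 m)² = 5.228e-08 m²
R_3 = (4.62×10^-7)(1.09)/(5.228e-08) = 9.633 Ω
R_total = R_1 + R_2 + R_3 = 25.3 Ω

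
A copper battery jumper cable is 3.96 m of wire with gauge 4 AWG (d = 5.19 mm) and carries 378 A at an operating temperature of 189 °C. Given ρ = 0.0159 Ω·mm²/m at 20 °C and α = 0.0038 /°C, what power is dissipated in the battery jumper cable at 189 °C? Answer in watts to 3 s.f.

698 W

ρ = 0.0159 Ω·mm²/m = 1.59×10^-8 Ω·m
A = π(5.19/2 mm)² = π(2.5950e-03 m)² = 2.116e-05 m²
R₍20₎ = ρL/A = (1.59×10^-8)(3.96)/(2.116e-05) = 0.002976 Ω
R₍189₎ = R₍20₎(1 + αΔT) = 0.002976 × (1 + 0.0038×169) = 0.004888 Ω
P = I²R = (378)² × 0.004888 = 698 W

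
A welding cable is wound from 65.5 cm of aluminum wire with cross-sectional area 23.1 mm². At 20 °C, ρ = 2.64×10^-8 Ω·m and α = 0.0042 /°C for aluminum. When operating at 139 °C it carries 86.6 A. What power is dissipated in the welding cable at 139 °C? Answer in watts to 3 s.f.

8.42 W

A = 23.1 mm² = 2.310e-05 m²
R₍20₎ = ρL/A = (2.64×10^-8)(0.655)/(2.310e-05) = 7.486×10^-4 Ω
R₍139₎ = R₍20₎(1 + αΔT) = 7.486×10^-4 × (1 + 0.0042×119) = 0.001123 Ω
P = I²R = (86.6)² × 0.001123 = 8.42 W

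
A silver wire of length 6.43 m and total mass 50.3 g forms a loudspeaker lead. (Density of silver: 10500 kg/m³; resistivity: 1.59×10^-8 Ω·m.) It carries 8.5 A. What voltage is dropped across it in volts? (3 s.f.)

1.17 V

A = m/(density·L) = 0.0503/(10500×6.43) = 7.4502e-07 m²
R = ρL/A = (1.59×10^-8)(6.43)/(7.4502e-07) = 0.1372 Ω
V = IR = 8.5 × 0.1372 = 1.17 V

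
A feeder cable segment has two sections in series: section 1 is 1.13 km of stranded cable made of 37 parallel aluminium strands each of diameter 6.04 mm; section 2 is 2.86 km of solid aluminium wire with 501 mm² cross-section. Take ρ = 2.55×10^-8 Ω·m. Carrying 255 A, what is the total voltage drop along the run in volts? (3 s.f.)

44.1 V

Section 1: A_strand = π(3.0200e-03)² = 2.865e-05 m²; R₁ = ρL/(N·A_s) = (2.55×10^-8)(1130)/(37×2.865e-05) = 0.02718 Ω
Section 2: A = 501 mm² = 5.010e-04 m²
R₂ = (2.55×10^-8)(2860)/(5.010e-04) = 0.1456 Ω
R = R₁ + R₂ = 0.1727 Ω
V = IR = 255 × 0.1727 = 44.1 V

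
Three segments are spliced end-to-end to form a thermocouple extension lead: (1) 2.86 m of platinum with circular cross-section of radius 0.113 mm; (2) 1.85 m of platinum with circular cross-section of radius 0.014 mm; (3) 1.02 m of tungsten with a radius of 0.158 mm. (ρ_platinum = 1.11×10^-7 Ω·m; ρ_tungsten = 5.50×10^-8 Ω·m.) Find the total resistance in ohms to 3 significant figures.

342 Ω

Seg 1: A = πr² = π(1.1300e-04 m)² = 4.011e-08 m²
R_1 = (1.11×10^-7)(2.86)/(4.011e-08) = 7.914 Ω
Seg 2: A = πr² = π(1.4000e-05 m)² = 6.158e-10 m²
R_2 = (1.11×10^-7)(1.85)/(6.158e-10) = 333.5 Ω
Seg 3: A = πr² = π(1.5800e-04 m)² = 7.843e-08 m²
R_3 = (5.50×10^-8)(1.02)/(7.843e-08) = 0.7153 Ω
R_total = R_1 + R_2 + R_3 = 342 Ω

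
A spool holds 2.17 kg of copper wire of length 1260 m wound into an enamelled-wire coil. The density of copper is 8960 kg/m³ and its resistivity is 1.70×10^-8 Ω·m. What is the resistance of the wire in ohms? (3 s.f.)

A = m/(density·L) = 2.17/(8960×1260) = 1.9221e-07 m²
R = ρL/A = (1.70×10^-8)(1260)/(1.9221e-07) = 111 Ω

111 Ω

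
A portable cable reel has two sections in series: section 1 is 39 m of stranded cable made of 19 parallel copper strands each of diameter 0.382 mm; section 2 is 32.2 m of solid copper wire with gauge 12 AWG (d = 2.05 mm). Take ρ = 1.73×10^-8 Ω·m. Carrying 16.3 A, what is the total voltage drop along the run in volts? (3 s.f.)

7.80 V

Section 1: A_strand = π(1.9100e-04)² = 1.146e-07 m²; R₁ = ρL/(N·A_s) = (1.73×10^-8)(39)/(19×1.146e-07) = 0.3098 Ω
Section 2: A = π(2.05/2 mm)² = π(1.0250e-03 m)² = 3.301e-06 m²
R₂ = (1.73×10^-8)(32.2)/(3.301e-06) = 0.1688 Ω
R = R₁ + R₂ = 0.4786 Ω
V = IR = 16.3 × 0.4786 = 7.80 V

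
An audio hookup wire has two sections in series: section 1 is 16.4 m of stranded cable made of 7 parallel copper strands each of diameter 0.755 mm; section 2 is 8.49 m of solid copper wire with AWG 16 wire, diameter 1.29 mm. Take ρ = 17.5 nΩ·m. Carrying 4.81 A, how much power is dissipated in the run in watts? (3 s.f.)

4.75 W

ρ = 17.5 nΩ·m = 1.75×10^-8 Ω·m
Section 1: A_strand = π(3.7750e-04)² = 4.477e-07 m²; R₁ = ρL/(N·A_s) = (1.75×10^-8)(16.4)/(7×4.477e-07) = 0.09158 Ω
Section 2: A = π(1.29/2 mm)² = π(6.4500e-04 m)² = 1.307e-06 m²
R₂ = (1.75×10^-8)(8.49)/(1.307e-06) = 0.1137 Ω
R = R₁ + R₂ = 0.2053 Ω
P = I²R = (4.81)² × 0.2053 = 4.75 W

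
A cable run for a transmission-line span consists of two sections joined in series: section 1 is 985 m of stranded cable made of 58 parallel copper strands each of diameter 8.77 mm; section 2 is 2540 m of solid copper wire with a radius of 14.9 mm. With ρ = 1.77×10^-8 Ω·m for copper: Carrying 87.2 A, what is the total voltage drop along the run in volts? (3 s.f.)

Section 1: A_strand = π(4.3850e-03)² = 6.041e-05 m²; R₁ = ρL/(N·A_s) = (1.77×10^-8)(985)/(58×6.041e-05) = 0.004976 Ω
Section 2: A = πr² = π(1.4900e-02 m)² = 6.975e-04 m²
R₂ = (1.77×10^-8)(2540)/(6.975e-04) = 0.06446 Ω
R = R₁ + R₂ = 0.06944 Ω
V = IR = 87.2 × 0.06944 = 6.05 V

6.05 V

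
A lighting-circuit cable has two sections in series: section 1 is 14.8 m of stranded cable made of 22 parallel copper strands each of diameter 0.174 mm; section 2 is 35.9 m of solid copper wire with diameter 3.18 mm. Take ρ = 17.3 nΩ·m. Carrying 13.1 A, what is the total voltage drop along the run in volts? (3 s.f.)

7.44 V

ρ = 17.3 nΩ·m = 1.73×10^-8 Ω·m
Section 1: A_strand = π(8.7000e-05)² = 2.378e-08 m²; R₁ = ρL/(N·A_s) = (1.73×10^-8)(14.8)/(22×2.378e-08) = 0.4894 Ω
Section 2: A = π(d/2)² = π(1.5900e-03 m)² = 7.942e-06 m²
R₂ = (1.73×10^-8)(35.9)/(7.942e-06) = 0.0782 Ω
R = R₁ + R₂ = 0.5676 Ω
V = IR = 13.1 × 0.5676 = 7.44 V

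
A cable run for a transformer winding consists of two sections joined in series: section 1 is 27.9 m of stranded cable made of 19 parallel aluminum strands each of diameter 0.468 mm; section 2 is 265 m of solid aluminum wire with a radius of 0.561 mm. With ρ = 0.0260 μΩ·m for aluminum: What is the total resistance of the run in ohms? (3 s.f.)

ρ = 0.0260 μΩ·m = 2.60×10^-8 Ω·m
Section 1: A_strand = π(2.3400e-04)² = 1.720e-07 m²; R₁ = ρL/(N·A_s) = (2.60×10^-8)(27.9)/(19×1.720e-07) = 0.2219 Ω
Section 2: A = πr² = π(5.6100e-04 m)² = 9.887e-07 m²
R₂ = (2.60×10^-8)(265)/(9.887e-07) = 6.969 Ω
R = R₁ + R₂ = 7.19 Ω

7.19 Ω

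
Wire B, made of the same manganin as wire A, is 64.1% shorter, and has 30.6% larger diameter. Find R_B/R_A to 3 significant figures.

R ∝ L/d², so R_B/R_A = (1 − 64.1/100) × (1 + 30.6/100)⁻²
= 0.359 × 0.5863 = 0.210

0.210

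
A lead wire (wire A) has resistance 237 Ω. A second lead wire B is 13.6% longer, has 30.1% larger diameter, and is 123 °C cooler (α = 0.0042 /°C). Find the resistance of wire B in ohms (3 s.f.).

76.9 Ω

R ∝ ρL/d² with ρ ∝ (1+αΔT), so R_B/R_A = (1 + 13.6/100) × (1 + 30.1/100)⁻² × (1 − 0.0042×123)
= 1.136 × 0.5908 × 0.4834 = 0.3244
R_B = 0.3244 × 237 = 76.9 Ω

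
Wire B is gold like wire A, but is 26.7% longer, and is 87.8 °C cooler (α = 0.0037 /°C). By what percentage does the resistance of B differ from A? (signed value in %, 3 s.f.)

R ∝ ρL/d² with ρ ∝ (1+αΔT), so R_B/R_A = (1 + 26.7/100) × (1 − 0.0037×87.8)
= 1.267 × 0.6751 = 0.8554
(R_B − R_A)/R_A = 0.8554 − 1 = -14.5%

-14.5%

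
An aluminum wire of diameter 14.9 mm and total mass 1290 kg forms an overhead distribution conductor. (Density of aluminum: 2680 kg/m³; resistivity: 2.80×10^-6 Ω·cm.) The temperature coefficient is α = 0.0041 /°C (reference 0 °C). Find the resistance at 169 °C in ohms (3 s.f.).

0.750 Ω

ρ = 2.80×10^-6 Ω·cm = 2.80×10^-8 Ω·m
A = π(d/2)² = π(7.4500e-03 m)² = 1.7437e-04 m²
L = m/(density·A) = 1290/(2680×1.7437e-04) = 2761 m
R = ρL/A = (2.80×10^-8)(2761)/(1.7437e-04) = 0.4433 Ω
R(169 °C) = 0.4433 × (1 + 0.0041×169) = 0.750 Ω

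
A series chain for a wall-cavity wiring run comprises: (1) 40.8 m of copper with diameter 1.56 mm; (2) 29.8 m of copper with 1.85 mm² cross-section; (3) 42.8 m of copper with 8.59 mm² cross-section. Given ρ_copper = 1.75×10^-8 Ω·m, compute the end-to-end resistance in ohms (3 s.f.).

0.743 Ω

Seg 1: A = π(d/2)² = π(7.8000e-04 m)² = 1.911e-06 m²
R_1 = (1.75×10^-8)(40.8)/(1.911e-06) = 0.3736 Ω
Seg 2: A = 1.85 mm² = 1.850e-06 m²
R_2 = (1.75×10^-8)(29.8)/(1.850e-06) = 0.2819 Ω
Seg 3: A = 8.59 mm² = 8.590e-06 m²
R_3 = (1.75×10^-8)(42.8)/(8.590e-06) = 0.08719 Ω
R_total = R_1 + R_2 + R_3 = 0.743 Ω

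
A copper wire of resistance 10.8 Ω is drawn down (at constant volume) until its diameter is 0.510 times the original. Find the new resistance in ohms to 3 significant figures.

160 Ω

Volume constant ⇒ L' = L/r² with r = 0.51. R' = ρL'/A' = ρ(L/r²)/(πr²d₀²/4) = R/r⁴.
R' = 14.78 × 10.8 = 160 Ω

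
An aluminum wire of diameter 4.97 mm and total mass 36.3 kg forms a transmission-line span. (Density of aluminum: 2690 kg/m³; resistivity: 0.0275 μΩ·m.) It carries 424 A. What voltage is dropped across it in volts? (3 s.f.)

418 V

ρ = 0.0275 μΩ·m = 2.75×10^-8 Ω·m
A = π(d/2)² = π(2.4850e-03 m)² = 1.9400e-05 m²
L = m/(density·A) = 36.3/(2690×1.9400e-05) = 695.6 m
R = ρL/A = (2.75×10^-8)(695.6)/(1.9400e-05) = 0.986 Ω
V = IR = 424 × 0.986 = 418 V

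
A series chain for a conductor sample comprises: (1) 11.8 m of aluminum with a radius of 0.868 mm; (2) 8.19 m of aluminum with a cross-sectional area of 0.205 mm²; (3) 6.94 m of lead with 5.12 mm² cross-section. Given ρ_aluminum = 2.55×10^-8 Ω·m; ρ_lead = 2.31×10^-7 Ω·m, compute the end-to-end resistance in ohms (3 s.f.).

1.46 Ω

Seg 1: A = πr² = π(8.6800e-04 m)² = 2.367e-06 m²
R_1 = (2.55×10^-8)(11.8)/(2.367e-06) = 0.1271 Ω
Seg 2: A = 0.205 mm² = 2.050e-07 m²
R_2 = (2.55×10^-8)(8.19)/(2.050e-07) = 1.019 Ω
Seg 3: A = 5.12 mm² = 5.120e-06 m²
R_3 = (2.31×10^-7)(6.94)/(5.120e-06) = 0.3131 Ω
R_total = R_1 + R_2 + R_3 = 1.46 Ω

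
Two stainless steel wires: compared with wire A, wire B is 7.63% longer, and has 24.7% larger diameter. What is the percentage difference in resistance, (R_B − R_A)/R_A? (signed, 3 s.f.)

R ∝ L/d², so R_B/R_A = (1 + 7.63/100) × (1 + 24.7/100)⁻²
= 1.076 × 0.6431 = 0.6922
(R_B − R_A)/R_A = 0.6922 − 1 = -30.8%

-30.8%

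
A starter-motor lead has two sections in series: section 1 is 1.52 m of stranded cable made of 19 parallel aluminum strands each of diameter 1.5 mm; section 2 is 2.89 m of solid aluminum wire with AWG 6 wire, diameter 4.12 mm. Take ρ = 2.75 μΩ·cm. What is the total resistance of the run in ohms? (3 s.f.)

0.00721 Ω

ρ = 2.75 μΩ·cm = 2.75×10^-8 Ω·m
Section 1: A_strand = π(7.5000e-04)² = 1.767e-06 m²; R₁ = ρL/(N·A_s) = (2.75×10^-8)(1.52)/(19×1.767e-06) = 0.001245 Ω
Section 2: A = π(4.12/2 mm)² = π(2.0600e-03 m)² = 1.333e-05 m²
R₂ = (2.75×10^-8)(2.89)/(1.333e-05) = 0.005961 Ω
R = R₁ + R₂ = 0.00721 Ω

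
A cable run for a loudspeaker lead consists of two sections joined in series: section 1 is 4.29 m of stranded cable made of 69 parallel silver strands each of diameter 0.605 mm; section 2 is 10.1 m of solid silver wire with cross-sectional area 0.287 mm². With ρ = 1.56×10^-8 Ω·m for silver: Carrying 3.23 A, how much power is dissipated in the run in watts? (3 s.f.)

Section 1: A_strand = π(3.0250e-04)² = 2.875e-07 m²; R₁ = ρL/(N·A_s) = (1.56×10^-8)(4.29)/(69×2.875e-07) = 0.003374 Ω
Section 2: A = 0.287 mm² = 2.870e-07 m²
R₂ = (1.56×10^-8)(10.1)/(2.870e-07) = 0.549 Ω
R = R₁ + R₂ = 0.5524 Ω
P = I²R = (3.23)² × 0.5524 = 5.76 W

5.76 W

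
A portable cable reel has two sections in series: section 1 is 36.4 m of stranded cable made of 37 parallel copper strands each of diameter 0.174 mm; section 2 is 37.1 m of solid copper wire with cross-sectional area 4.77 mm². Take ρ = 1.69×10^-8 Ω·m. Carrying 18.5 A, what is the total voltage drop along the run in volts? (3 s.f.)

Section 1: A_strand = π(8.7000e-05)² = 2.378e-08 m²; R₁ = ρL/(N·A_s) = (1.69×10^-8)(36.4)/(37×2.378e-08) = 0.6992 Ω
Section 2: A = 4.77 mm² = 4.770e-06 m²
R₂ = (1.69×10^-8)(37.1)/(4.770e-06) = 0.1314 Ω
R = R₁ + R₂ = 0.8306 Ω
V = IR = 18.5 × 0.8306 = 15.4 V

15.4 V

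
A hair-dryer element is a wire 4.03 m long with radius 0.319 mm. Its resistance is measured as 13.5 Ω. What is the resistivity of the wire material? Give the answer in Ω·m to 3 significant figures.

1.07×10^-6 Ω·m

A = πr² = π(3.1900e-04 m)² = 3.197e-07 m²
ρ = RA/L = (13.5)(3.197e-07)/(4.03) = 1.07×10^-6 Ω·m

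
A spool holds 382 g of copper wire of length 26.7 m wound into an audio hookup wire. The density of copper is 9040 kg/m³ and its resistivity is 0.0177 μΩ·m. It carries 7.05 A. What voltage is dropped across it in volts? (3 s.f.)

2.11 V

ρ = 0.0177 μΩ·m = 1.77×10^-8 Ω·m
A = m/(density·L) = 0.382/(9040×26.7) = 1.5826e-06 m²
R = ρL/A = (1.77×10^-8)(26.7)/(1.5826e-06) = 0.2986 Ω
V = IR = 7.05 × 0.2986 = 2.11 V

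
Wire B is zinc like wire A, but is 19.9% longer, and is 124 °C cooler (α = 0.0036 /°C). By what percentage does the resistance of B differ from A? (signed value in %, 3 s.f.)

-33.6%

R ∝ ρL/d² with ρ ∝ (1+αΔT), so R_B/R_A = (1 + 19.9/100) × (1 − 0.0036×124)
= 1.199 × 0.5536 = 0.6638
(R_B − R_A)/R_A = 0.6638 − 1 = -33.6%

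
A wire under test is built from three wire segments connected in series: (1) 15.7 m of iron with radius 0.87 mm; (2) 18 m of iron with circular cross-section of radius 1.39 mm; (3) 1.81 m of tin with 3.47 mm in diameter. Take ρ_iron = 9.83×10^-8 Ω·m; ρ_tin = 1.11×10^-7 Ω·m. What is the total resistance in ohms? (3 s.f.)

Seg 1: A = πr² = π(8.7000e-04 m)² = 2.378e-06 m²
R_1 = (9.83×10^-8)(15.7)/(2.378e-06) = 0.649 Ω
Seg 2: A = πr² = π(1.3900e-03 m)² = 6.070e-06 m²
R_2 = (9.83×10^-8)(18)/(6.070e-06) = 0.2915 Ω
Seg 3: A = π(d/2)² = π(1.7350e-03 m)² = 9.457e-06 m²
R_3 = (1.11×10^-7)(1.81)/(9.457e-06) = 0.02124 Ω
R_total = R_1 + R_2 + R_3 = 0.962 Ω

0.962 Ω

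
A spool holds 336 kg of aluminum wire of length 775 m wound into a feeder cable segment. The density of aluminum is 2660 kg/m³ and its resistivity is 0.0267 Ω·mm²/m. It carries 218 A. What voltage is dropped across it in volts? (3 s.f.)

ρ = 0.0267 Ω·mm²/m = 2.67×10^-8 Ω·m
A = m/(density·L) = 336/(2660×775) = 1.6299e-04 m²
R = ρL/A = (2.67×10^-8)(775)/(1.6299e-04) = 0.127 Ω
V = IR = 218 × 0.127 = 27.7 V

27.7 V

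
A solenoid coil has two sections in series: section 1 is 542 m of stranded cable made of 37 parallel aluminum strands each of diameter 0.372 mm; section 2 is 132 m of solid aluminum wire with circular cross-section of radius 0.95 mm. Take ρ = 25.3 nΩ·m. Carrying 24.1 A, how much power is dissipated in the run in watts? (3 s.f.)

ρ = 25.3 nΩ·m = 2.53×10^-8 Ω·m
Section 1: A_strand = π(1.8600e-04)² = 1.087e-07 m²; R₁ = ρL/(N·A_s) = (2.53×10^-8)(542)/(37×1.087e-07) = 3.41 Ω
Section 2: A = πr² = π(9.5000e-04 m)² = 2.835e-06 m²
R₂ = (2.53×10^-8)(132)/(2.835e-06) = 1.178 Ω
R = R₁ + R₂ = 4.588 Ω
P = I²R = (24.1)² × 4.588 = 2660 W

2660 W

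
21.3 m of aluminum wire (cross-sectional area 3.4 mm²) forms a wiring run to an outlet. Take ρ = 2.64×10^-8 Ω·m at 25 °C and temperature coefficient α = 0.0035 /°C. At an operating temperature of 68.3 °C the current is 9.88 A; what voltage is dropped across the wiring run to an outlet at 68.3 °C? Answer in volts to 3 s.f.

1.88 V

A = 3.4 mm² = 3.400e-06 m²
R₍25₎ = ρL/A = (2.64×10^-8)(21.3)/(3.400e-06) = 0.1654 Ω
R₍68.3₎ = R₍25₎(1 + αΔT) = 0.1654 × (1 + 0.0035×43.3) = 0.1905 Ω
V = IR = 9.88 × 0.1905 = 1.88 V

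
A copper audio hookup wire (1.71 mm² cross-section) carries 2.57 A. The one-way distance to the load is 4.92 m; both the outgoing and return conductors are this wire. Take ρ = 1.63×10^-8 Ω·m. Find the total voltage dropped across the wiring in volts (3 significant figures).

A = 1.71 mm² = 1.710e-06 m²
Total conductor length (both ways) L = 2 × 4.92 = 9.84 m
R = ρL/A = (1.63×10^-8)(9.84)/(1.710e-06) = 0.0938 Ω
V = IR = 2.57 × 0.0938 = 0.241 V

0.241 V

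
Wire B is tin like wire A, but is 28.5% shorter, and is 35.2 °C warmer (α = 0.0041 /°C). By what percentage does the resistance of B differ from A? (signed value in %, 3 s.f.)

R ∝ ρL/d² with ρ ∝ (1+αΔT), so R_B/R_A = (1 − 28.5/100) × (1 + 0.0041×35.2)
= 0.715 × 1.144 = 0.8182
(R_B − R_A)/R_A = 0.8182 − 1 = -18.2%

-18.2%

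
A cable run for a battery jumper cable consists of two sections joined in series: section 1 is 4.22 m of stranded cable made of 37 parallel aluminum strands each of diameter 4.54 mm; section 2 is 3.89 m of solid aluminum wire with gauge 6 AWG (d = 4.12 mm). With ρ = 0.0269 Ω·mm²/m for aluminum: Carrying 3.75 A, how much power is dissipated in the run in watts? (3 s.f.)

ρ = 0.0269 Ω·mm²/m = 2.69×10^-8 Ω·m
Section 1: A_strand = π(2.2700e-03)² = 1.619e-05 m²; R₁ = ρL/(N·A_s) = (2.69×10^-8)(4.22)/(37×1.619e-05) = 1.895×10^-4 Ω
Section 2: A = π(4.12/2 mm)² = π(2.0600e-03 m)² = 1.333e-05 m²
R₂ = (2.69×10^-8)(3.89)/(1.333e-05) = 0.007849 Ω
R = R₁ + R₂ = 0.008039 Ω
P = I²R = (3.75)² × 0.008039 = 0.113 W

0.113 W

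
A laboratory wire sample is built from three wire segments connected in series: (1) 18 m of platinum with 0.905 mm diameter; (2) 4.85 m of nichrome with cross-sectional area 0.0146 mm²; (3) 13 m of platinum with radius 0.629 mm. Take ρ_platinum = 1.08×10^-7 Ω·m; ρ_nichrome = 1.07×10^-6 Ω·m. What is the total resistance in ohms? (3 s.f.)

Seg 1: A = π(d/2)² = π(4.5250e-04 m)² = 6.433e-07 m²
R_1 = (1.08×10^-7)(18)/(6.433e-07) = 3.022 Ω
Seg 2: A = 0.0146 mm² = 1.460e-08 m²
R_2 = (1.07×10^-6)(4.85)/(1.460e-08) = 355.4 Ω
Seg 3: A = πr² = π(6.2900e-04 m)² = 1.243e-06 m²
R_3 = (1.08×10^-7)(13)/(1.243e-06) = 1.13 Ω
R_total = R_1 + R_2 + R_3 = 360 Ω

360 Ω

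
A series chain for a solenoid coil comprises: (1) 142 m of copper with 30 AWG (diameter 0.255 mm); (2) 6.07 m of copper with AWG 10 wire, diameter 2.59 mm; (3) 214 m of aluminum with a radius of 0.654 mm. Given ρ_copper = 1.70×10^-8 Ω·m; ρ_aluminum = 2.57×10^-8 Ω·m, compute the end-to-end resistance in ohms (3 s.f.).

Seg 1: A = π(0.255/2 mm)² = π(1.2750e-04 m)² = 5.107e-08 m²
R_1 = (1.70×10^-8)(142)/(5.107e-08) = 47.27 Ω
Seg 2: A = π(2.59/2 mm)² = π(1.2950e-03 m)² = 5.269e-06 m²
R_2 = (1.70×10^-8)(6.07)/(5.269e-06) = 0.01959 Ω
Seg 3: A = πr² = π(6.5400e-04 m)² = 1.344e-06 m²
R_3 = (2.57×10^-8)(214)/(1.344e-06) = 4.093 Ω
R_total = R_1 + R_2 + R_3 = 51.4 Ω

51.4 Ω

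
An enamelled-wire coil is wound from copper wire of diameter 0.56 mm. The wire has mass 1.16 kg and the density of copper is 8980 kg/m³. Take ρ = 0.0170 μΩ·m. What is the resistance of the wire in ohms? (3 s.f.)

ρ = 0.0170 μΩ·m = 1.70×10^-8 Ω·m
A = π(d/2)² = π(2.8000e-04 m)² = 2.4630e-07 m²
L = m/(density·A) = 1.16/(8980×2.4630e-07) = 524.5 m
R = ρL/A = (1.70×10^-8)(524.5)/(2.4630e-07) = 36.2 Ω

36.2 Ω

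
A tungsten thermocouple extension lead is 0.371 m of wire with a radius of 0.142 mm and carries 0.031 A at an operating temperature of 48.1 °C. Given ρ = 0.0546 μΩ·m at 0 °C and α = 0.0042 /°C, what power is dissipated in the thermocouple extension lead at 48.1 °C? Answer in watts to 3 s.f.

3.69×10^-4 W

ρ = 0.0546 μΩ·m = 5.46×10^-8 Ω·m
A = πr² = π(1.4200e-04 m)² = 6.335e-08 m²
R₍0₎ = ρL/A = (5.46×10^-8)(0.371)/(6.335e-08) = 0.3198 Ω
R₍48.1₎ = R₍0₎(1 + αΔT) = 0.3198 × (1 + 0.0042×48.1) = 0.3844 Ω
P = I²R = (0.031)² × 0.3844 = 3.69×10^-4 W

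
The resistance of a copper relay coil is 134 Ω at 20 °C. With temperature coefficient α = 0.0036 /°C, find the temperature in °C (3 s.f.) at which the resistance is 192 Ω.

R = R₀(1 + α(T − T₀)) ⇒ T = T₀ + (R/R₀ − 1)/α
T = 20 + (192/134 − 1)/0.0036 = 20 + (0.4328)/0.0036 = 140 °C

140 °C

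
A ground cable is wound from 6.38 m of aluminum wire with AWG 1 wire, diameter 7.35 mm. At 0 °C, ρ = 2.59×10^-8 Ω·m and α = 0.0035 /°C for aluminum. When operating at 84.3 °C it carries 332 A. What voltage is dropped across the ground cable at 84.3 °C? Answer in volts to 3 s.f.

1.67 V

A = π(7.35/2 mm)² = π(3.6750e-03 m)² = 4.243e-05 m²
R₍0₎ = ρL/A = (2.59×10^-8)(6.38)/(4.243e-05) = 0.003895 Ω
R₍84.3₎ = R₍0₎(1 + αΔT) = 0.003895 × (1 + 0.0035×84.3) = 0.005044 Ω
V = IR = 332 × 0.005044 = 1.67 V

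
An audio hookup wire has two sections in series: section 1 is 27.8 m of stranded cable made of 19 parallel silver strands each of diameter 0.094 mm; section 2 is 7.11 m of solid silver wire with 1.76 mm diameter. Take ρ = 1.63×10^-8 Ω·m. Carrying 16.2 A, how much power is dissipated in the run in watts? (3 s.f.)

Section 1: A_strand = π(4.7000e-05)² = 6.940e-09 m²; R₁ = ρL/(N·A_s) = (1.63×10^-8)(27.8)/(19×6.940e-09) = 3.437 Ω
Section 2: A = π(d/2)² = π(8.8000e-04 m)² = 2.433e-06 m²
R₂ = (1.63×10^-8)(7.11)/(2.433e-06) = 0.04764 Ω
R = R₁ + R₂ = 3.484 Ω
P = I²R = (16.2)² × 3.484 = 914 W

914 W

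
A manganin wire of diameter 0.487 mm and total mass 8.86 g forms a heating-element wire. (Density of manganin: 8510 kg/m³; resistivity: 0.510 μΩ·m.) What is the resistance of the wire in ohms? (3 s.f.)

ρ = 0.510 μΩ·m = 5.10×10^-7 Ω·m
A = π(d/2)² = π(2.4350e-04 m)² = 1.8627e-07 m²
L = m/(density·A) = 0.00886/(8510×1.8627e-07) = 5.589 m
R = ρL/A = (5.10×10^-7)(5.589)/(1.8627e-07) = 15.3 Ω

15.3 Ω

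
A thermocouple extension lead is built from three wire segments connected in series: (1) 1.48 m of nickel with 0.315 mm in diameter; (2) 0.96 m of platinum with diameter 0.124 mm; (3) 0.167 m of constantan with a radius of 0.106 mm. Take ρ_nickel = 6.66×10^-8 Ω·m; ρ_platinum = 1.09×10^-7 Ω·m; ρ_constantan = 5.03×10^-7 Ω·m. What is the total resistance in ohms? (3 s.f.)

Seg 1: A = π(d/2)² = π(1.5750e-04 m)² = 7.793e-08 m²
R_1 = (6.66×10^-8)(1.48)/(7.793e-08) = 1.265 Ω
Seg 2: A = π(d/2)² = π(6.2000e-05 m)² = 1.208e-08 m²
R_2 = (1.09×10^-7)(0.96)/(1.208e-08) = 8.665 Ω
Seg 3: A = πr² = π(1.0600e-04 m)² = 3.530e-08 m²
R_3 = (5.03×10^-7)(0.167)/(3.530e-08) = 2.38 Ω
R_total = R_1 + R_2 + R_3 = 12.3 Ω

12.3 Ω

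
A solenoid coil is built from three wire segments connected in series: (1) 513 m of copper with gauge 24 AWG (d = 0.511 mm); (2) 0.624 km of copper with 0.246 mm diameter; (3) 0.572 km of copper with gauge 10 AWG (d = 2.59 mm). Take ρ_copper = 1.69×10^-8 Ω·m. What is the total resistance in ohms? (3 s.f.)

266 Ω

Seg 1: A = π(0.511/2 mm)² = π(2.5550e-04 m)² = 2.051e-07 m²
R_1 = (1.69×10^-8)(513)/(2.051e-07) = 42.27 Ω
Seg 2: A = π(d/2)² = π(1.2300e-04 m)² = 4.753e-08 m²
R_2 = (1.69×10^-8)(624)/(4.753e-08) = 221.9 Ω
Seg 3: A = π(2.59/2 mm)² = π(1.2950e-03 m)² = 5.269e-06 m²
R_3 = (1.69×10^-8)(572)/(5.269e-06) = 1.835 Ω
R_total = R_1 + R_2 + R_3 = 266 Ω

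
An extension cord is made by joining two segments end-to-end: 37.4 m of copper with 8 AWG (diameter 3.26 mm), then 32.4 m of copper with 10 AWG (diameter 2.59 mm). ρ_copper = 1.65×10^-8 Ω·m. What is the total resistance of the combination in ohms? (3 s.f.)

Segment 1: A = π(3.26/2 mm)² = π(1.6300e-03 m)² = 8.347e-06 m²
R₁ = ρL/A = (1.65×10^-8)(37.4)/(8.347e-06) = 0.07393 Ω
Segment 2: A = π(2.59/2 mm)² = π(1.2950e-03 m)² = 5.269e-06 m²
R₂ = (1.65×10^-8)(32.4)/(5.269e-06) = 0.1015 Ω
R = R₁ + R₂ = 0.175 Ω

0.175 Ω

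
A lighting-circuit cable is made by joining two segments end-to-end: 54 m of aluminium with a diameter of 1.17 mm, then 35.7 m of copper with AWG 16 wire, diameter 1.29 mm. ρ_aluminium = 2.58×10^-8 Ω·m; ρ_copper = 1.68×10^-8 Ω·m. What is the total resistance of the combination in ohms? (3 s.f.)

1.75 Ω

Segment 1: A = π(d/2)² = π(5.8500e-04 m)² = 1.075e-06 m²
R₁ = ρL/A = (2.58×10^-8)(54)/(1.075e-06) = 1.296 Ω
Segment 2: A = π(1.29/2 mm)² = π(6.4500e-04 m)² = 1.307e-06 m²
R₂ = (1.68×10^-8)(35.7)/(1.307e-06) = 0.4589 Ω
R = R₁ + R₂ = 1.75 Ω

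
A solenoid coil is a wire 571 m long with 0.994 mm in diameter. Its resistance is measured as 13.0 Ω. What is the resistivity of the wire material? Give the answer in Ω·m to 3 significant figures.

A = π(d/2)² = π(4.9700e-04 m)² = 7.760e-07 m²
ρ = RA/L = (13)(7.760e-07)/(571) = 1.77×10^-8 Ω·m

1.77×10^-8 Ω·m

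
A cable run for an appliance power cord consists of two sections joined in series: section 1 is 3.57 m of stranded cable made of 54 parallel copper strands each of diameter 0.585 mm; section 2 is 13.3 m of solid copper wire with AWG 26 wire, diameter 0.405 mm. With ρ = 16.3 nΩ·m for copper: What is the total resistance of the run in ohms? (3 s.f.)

1.69 Ω

ρ = 16.3 nΩ·m = 1.63×10^-8 Ω·m
Section 1: A_strand = π(2.9250e-04)² = 2.688e-07 m²; R₁ = ρL/(N·A_s) = (1.63×10^-8)(3.57)/(54×2.688e-07) = 0.004009 Ω
Section 2: A = π(0.405/2 mm)² = π(2.0250e-04 m)² = 1.288e-07 m²
R₂ = (1.63×10^-8)(13.3)/(1.288e-07) = 1.683 Ω
R = R₁ + R₂ = 1.69 Ω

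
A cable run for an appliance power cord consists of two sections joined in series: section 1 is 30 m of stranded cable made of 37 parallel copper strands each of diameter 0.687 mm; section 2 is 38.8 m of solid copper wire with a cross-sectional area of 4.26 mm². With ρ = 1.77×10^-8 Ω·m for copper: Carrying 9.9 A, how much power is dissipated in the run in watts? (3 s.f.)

19.6 W

Section 1: A_strand = π(3.4350e-04)² = 3.707e-07 m²; R₁ = ρL/(N·A_s) = (1.77×10^-8)(30)/(37×3.707e-07) = 0.03872 Ω
Section 2: A = 4.26 mm² = 4.260e-06 m²
R₂ = (1.77×10^-8)(38.8)/(4.260e-06) = 0.1612 Ω
R = R₁ + R₂ = 0.1999 Ω
P = I²R = (9.9)² × 0.1999 = 19.6 W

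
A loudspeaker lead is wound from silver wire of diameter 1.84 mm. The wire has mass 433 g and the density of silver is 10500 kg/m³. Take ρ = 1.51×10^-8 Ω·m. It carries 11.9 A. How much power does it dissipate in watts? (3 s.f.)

A = π(d/2)² = π(9.2000e-04 m)² = 2.6590e-06 m²
L = m/(density·A) = 0.433/(10500×2.6590e-06) = 15.51 m
R = ρL/A = (1.51×10^-8)(15.51)/(2.6590e-06) = 0.08807 Ω
P = I²R = (11.9)² × 0.08807 = 12.5 W

12.5 W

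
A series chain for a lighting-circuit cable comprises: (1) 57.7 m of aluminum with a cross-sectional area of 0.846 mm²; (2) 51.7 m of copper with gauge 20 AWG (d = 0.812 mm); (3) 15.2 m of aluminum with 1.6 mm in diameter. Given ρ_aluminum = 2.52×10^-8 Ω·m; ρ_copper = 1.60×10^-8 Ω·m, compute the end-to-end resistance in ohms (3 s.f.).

3.51 Ω

Seg 1: A = 0.846 mm² = 8.460e-07 m²
R_1 = (2.52×10^-8)(57.7)/(8.460e-07) = 1.719 Ω
Seg 2: A = π(0.812/2 mm)² = π(4.0600e-04 m)² = 5.178e-07 m²
R_2 = (1.60×10^-8)(51.7)/(5.178e-07) = 1.597 Ω
Seg 3: A = π(d/2)² = π(8.0000e-04 m)² = 2.011e-06 m²
R_3 = (2.52×10^-8)(15.2)/(2.011e-06) = 0.1905 Ω
R_total = R_1 + R_2 + R_3 = 3.51 Ω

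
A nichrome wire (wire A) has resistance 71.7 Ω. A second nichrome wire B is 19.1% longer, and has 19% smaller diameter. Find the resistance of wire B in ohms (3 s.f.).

R ∝ L/d², so R_B/R_A = (1 + 19.1/100) × (1 − 19/100)⁻²
= 1.191 × 1.524 = 1.815
R_B = 1.815 × 71.7 = 130 Ω

130 Ω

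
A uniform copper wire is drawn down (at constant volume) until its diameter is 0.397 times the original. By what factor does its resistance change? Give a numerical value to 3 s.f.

Volume constant ⇒ L' = L/r² with r = 0.397. R' = ρL'/A' = ρ(L/r²)/(πr²d₀²/4) = R/r⁴.
Factor = 40.3

40.3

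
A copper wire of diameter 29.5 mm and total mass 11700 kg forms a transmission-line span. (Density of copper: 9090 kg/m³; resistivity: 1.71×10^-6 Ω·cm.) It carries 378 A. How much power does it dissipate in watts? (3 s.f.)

6730 W

ρ = 1.71×10^-6 Ω·cm = 1.71×10^-8 Ω·m
A = π(d/2)² = π(1.4750e-02 m)² = 6.8349e-04 m²
L = m/(density·A) = 11700/(9090×6.8349e-04) = 1883 m
R = ρL/A = (1.71×10^-8)(1883)/(6.8349e-04) = 0.04711 Ω
P = I²R = (378)² × 0.04711 = 6730 W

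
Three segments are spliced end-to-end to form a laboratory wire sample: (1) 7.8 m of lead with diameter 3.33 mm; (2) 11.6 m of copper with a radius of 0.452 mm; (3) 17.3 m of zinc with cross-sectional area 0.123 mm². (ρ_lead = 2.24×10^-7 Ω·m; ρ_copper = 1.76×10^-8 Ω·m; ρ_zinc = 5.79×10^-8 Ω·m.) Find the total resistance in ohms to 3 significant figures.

8.66 Ω

Seg 1: A = π(d/2)² = π(1.6650e-03 m)² = 8.709e-06 m²
R_1 = (2.24×10^-7)(7.8)/(8.709e-06) = 0.2006 Ω
Seg 2: A = πr² = π(4.5200e-04 m)² = 6.418e-07 m²
R_2 = (1.76×10^-8)(11.6)/(6.418e-07) = 0.3181 Ω
Seg 3: A = 0.123 mm² = 1.230e-07 m²
R_3 = (5.79×10^-8)(17.3)/(1.230e-07) = 8.144 Ω
R_total = R_1 + R_2 + R_3 = 8.66 Ω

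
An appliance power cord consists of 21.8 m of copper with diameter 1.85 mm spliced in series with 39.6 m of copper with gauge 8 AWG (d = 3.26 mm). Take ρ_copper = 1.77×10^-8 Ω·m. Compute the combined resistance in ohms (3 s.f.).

0.228 Ω

Segment 1: A = π(d/2)² = π(9.2500e-04 m)² = 2.688e-06 m²
R₁ = ρL/A = (1.77×10^-8)(21.8)/(2.688e-06) = 0.1435 Ω
Segment 2: A = π(3.26/2 mm)² = π(1.6300e-03 m)² = 8.347e-06 m²
R₂ = (1.77×10^-8)(39.6)/(8.347e-06) = 0.08397 Ω
R = R₁ + R₂ = 0.228 Ω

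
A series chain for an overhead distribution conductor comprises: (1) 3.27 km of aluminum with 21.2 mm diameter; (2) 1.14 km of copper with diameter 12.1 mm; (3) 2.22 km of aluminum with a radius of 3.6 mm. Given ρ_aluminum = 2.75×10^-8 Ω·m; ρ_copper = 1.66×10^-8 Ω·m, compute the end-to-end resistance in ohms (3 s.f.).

Seg 1: A = π(d/2)² = π(1.0600e-02 m)² = 3.530e-04 m²
R_1 = (2.75×10^-8)(3270)/(3.530e-04) = 0.2548 Ω
Seg 2: A = π(d/2)² = π(6.0500e-03 m)² = 1.150e-04 m²
R_2 = (1.66×10^-8)(1140)/(1.150e-04) = 0.1646 Ω
Seg 3: A = πr² = π(3.6000e-03 m)² = 4.072e-05 m²
R_3 = (2.75×10^-8)(2220)/(4.072e-05) = 1.499 Ω
R_total = R_1 + R_2 + R_3 = 1.92 Ω

1.92 Ω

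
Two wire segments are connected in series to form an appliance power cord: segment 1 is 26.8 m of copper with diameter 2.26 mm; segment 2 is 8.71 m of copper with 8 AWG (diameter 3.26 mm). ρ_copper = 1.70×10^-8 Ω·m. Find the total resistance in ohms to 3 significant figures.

Segment 1: A = π(d/2)² = π(1.1300e-03 m)² = 4.011e-06 m²
R₁ = ρL/A = (1.70×10^-8)(26.8)/(4.011e-06) = 0.1136 Ω
Segment 2: A = π(3.26/2 mm)² = π(1.6300e-03 m)² = 8.347e-06 m²
R₂ = (1.70×10^-8)(8.71)/(8.347e-06) = 0.01774 Ω
R = R₁ + R₂ = 0.131 Ω

0.131 Ω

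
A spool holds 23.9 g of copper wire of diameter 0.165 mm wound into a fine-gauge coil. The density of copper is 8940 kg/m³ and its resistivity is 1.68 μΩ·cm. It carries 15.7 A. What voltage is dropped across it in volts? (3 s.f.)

ρ = 1.68 μΩ·cm = 1.68×10^-8 Ω·m
A = π(d/2)² = π(8.2500e-05 m)² = 2.1382e-08 m²
L = m/(density·A) = 0.0239/(8940×2.1382e-08) = 125 m
R = ρL/A = (1.68×10^-8)(125)/(2.1382e-08) = 98.23 Ω
V = IR = 15.7 × 98.23 = 1540 V

1540 V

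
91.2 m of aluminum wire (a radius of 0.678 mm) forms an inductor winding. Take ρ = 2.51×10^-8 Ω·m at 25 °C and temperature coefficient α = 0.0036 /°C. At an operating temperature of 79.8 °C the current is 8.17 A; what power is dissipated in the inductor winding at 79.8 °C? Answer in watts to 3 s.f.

127 W

A = πr² = π(6.7800e-04 m)² = 1.444e-06 m²
R₍25₎ = ρL/A = (2.51×10^-8)(91.2)/(1.444e-06) = 1.585 Ω
R₍79.8₎ = R₍25₎(1 + αΔT) = 1.585 × (1 + 0.0036×54.8) = 1.898 Ω
P = I²R = (8.17)² × 1.898 = 127 W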